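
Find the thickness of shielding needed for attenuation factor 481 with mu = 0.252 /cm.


x = ln(factor) / mu
x = ln(481) / 0.252
x = 24.507 cm

24.507


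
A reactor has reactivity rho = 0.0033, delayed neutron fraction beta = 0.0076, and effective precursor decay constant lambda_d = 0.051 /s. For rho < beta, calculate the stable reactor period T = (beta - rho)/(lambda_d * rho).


T = (beta - rho) / (lambda_d * rho)
T = (0.0076 - 0.0033) / (0.051 * 0.0033)
T = 25.550 s

25.550


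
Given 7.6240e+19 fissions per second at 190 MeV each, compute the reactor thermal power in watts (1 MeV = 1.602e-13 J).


P = fission_rate * E_MeV * 1.602e-13
P = 7.6240e+19 * 190 * 1.602e-13
P = 2.3206e+09 W

2.3206e+09


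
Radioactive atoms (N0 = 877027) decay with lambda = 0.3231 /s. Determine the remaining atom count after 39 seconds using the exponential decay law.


N = N0 * exp(-lambda * t)
N = 877027 * exp(-0.3231 * 39)
N = 2.9547

2.9547


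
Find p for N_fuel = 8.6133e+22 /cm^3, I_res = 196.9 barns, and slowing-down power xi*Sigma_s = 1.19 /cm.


p = exp(-N * I * 1e-24 / (xi*Sigma_s))
p = exp(-8.6133e+22 * 196.9 * 1e-24 / 1.19)
p = 6.4646e-07

6.4646e-07


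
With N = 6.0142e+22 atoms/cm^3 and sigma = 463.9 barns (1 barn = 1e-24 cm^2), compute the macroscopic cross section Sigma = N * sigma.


Sigma = N * sigma_barns * 1e-24
Sigma = 6.0142e+22 * 463.9 * 1e-24
Sigma = 27.900 /cm

27.900


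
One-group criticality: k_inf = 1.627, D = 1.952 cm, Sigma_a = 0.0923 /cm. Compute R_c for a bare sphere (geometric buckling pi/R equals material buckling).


L^2 = D / Sigma_a = 1.952 / 0.0923 = 21.14843 cm^2
B_m^2 = (k_inf - 1) / L^2 = (1.627 - 1) / 21.14843 = 0.02964759 /cm^2
For a bare sphere: B_g = pi/R, so R_c = pi / sqrt(B_m^2)
R_c = pi / sqrt(0.02964759) = 18.245 cm

18.245


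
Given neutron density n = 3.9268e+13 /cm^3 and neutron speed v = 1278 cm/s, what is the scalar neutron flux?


phi = n * v
phi = 3.9268e+13 * 1278
phi = 5.0185e+16 /cm^2/s

5.0185e+16


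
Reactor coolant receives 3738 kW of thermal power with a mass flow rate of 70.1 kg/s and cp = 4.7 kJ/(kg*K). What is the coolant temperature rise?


dT = Q / (m_dot * cp)
dT = 3738 / (70.1 * 4.7)
dT = 11.345 C

11.345


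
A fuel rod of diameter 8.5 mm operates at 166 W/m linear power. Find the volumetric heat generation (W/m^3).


r = D / 2 / 1000 = 8.5 / 2 / 1000 = 0.00425 m
q''' = q' / (pi * r^2)
q''' = 166 / (pi * 0.00425^2)
q''' = 2.9254e+06 W/m^3

2.9254e+06


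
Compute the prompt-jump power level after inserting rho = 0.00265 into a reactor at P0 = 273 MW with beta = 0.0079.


P1/P0 = beta / (beta - rho)
P1/P0 = 0.0079 / (0.0079 - 0.00265) = 1.504762
P1 = 273 * 1.504762 = 410.80 MW

410.80


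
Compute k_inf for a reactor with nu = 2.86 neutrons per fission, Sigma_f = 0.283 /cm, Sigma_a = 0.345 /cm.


k_inf = nu * Sigma_f / Sigma_a
k_inf = 2.86 * 0.283 / 0.345
k_inf = 2.3460

2.3460


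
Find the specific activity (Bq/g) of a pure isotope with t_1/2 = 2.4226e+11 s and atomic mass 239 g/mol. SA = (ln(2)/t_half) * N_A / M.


lambda = ln(2) / t_half = ln(2) / 2.4226e+11 = 2.861171e-12 /s
SA = lambda * N_A / M
SA = 2.861171e-12 * 6.022e23 / 239
SA = 7.2092e+09 Bq/g

7.2092e+09


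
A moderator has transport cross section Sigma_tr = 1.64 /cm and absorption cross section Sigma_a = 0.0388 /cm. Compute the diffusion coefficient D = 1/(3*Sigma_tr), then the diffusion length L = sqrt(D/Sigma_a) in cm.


D = 1 / (3 * Sigma_tr) = 1 / (3 * 1.64) = 0.2032520 cm
L = sqrt(D / Sigma_a)
L = sqrt(0.2032520 / 0.0388)
L = 2.2888 cm

2.2888


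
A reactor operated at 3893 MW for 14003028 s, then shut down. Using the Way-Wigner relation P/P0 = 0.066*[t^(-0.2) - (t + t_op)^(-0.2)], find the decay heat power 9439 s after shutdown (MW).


P/P0 = 0.066 * [t^(-0.2) - (t + t_op)^(-0.2)]
P/P0 = 0.066 * [9439^(-0.2) - (9439 + 14003028)^(-0.2)]
P/P0 = 0.066 * [0.1603300 - 0.03721321] = 0.008125708
P = 3893 * 0.008125708 = 31.633 MW

31.633


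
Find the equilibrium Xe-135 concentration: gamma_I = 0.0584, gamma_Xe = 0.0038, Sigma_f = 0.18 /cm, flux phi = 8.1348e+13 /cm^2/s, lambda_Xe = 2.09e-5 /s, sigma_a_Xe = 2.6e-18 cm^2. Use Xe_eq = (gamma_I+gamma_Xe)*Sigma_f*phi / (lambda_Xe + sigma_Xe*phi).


Xe_eq = (gamma_I + gamma_Xe) * Sigma_f * phi / (lambda_Xe + sigma_Xe * phi)
Numerator = (0.0584 + 0.0038) * 0.18 * 8.1348e+13 = 9.107722e+11
Denominator = 2.09e-5 + 2.6e-18 * 8.1348e+13 = 2.324048e-04
Xe_eq = 9.107722e+11 / 2.324048e-04 = 3.9189e+15 /cm^3

3.9189e+15


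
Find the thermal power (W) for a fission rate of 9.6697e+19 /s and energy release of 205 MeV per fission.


P = fission_rate * E_MeV * 1.602e-13
P = 9.6697e+19 * 205 * 1.602e-13
P = 3.1756e+09 W

3.1756e+09


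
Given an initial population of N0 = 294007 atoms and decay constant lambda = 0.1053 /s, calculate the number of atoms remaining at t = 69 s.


N = N0 * exp(-lambda * t)
N = 294007 * exp(-0.1053 * 69)
N = 205.54

205.54


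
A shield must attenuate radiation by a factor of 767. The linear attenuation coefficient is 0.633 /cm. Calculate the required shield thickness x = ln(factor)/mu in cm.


x = ln(factor) / mu
x = ln(767) / 0.633
x = 10.494 cm

10.494


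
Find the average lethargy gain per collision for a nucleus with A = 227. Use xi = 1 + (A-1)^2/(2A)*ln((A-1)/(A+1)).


xi = 1 + (A-1)^2/(2A) * ln((A-1)/(A+1))
xi = 1 + (227-1)^2/(2*227) * ln((227-1)/(227 +1))
xi = 0.0087848

0.0087848


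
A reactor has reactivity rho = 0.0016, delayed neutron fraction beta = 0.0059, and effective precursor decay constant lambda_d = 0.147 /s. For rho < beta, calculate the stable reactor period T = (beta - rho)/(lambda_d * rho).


T = (beta - rho) / (lambda_d * rho)
T = (0.0059 - 0.0016) / (0.147 * 0.0016)
T = 18.282 s

18.282


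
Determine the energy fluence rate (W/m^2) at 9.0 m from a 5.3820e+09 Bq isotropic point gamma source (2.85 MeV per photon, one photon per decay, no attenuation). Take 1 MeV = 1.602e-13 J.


psi = A * E * 1.602e-13 / (4*pi*r^2)
psi = 5.3820e+09 * 2.85 * 1.602e-13 / (4*pi*9.0^2)
psi = 2.4141e-06 W/m^2

2.4141e-06


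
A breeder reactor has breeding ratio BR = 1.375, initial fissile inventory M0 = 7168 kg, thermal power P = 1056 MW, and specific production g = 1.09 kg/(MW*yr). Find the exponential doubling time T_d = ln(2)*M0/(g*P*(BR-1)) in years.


Breeding gain G = BR - 1 = 1.375 - 1 = 0.375
Fissile production rate = g * P * G = 1.09 * 1056 * 0.375 = 431.64 kg/yr
T_d = ln(2) * M0 / (g * P * G)
T_d = ln(2) * 7168 / 431.64 = 11.511 yr

11.511


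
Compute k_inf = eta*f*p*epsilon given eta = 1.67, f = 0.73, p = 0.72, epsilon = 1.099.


k_inf = eta * f * p * epsilon
k_inf = 1.67 * 0.73 * 0.72 * 1.099
k_inf = 0.96465

0.96465


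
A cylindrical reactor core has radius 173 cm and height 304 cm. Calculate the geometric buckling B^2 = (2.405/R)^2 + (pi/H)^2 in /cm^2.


B^2 = (2.405/R)^2 + (pi/H)^2
B^2 = (2.405/173)^2 + (pi/304)^2
B^2 = 3.0005e-04 /cm^2

3.0005e-04


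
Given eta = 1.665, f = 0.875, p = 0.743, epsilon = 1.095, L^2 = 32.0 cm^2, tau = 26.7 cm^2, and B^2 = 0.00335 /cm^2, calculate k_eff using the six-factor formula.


k_inf = eta*f*p*eps = 1.665*0.875*0.743*1.095 = 1.185292
P_TNL = 1/(1 + L^2*B^2) = 1/(1 + 32.0*0.00335) = 0.9031792
P_FNL = exp(-B^2*tau) = exp(-0.00335*26.7) = 0.9144386
k_eff = k_inf * P_TNL * P_FNL = 1.185292 * 0.9031792 * 0.9144386
k_eff = 0.97893

0.97893


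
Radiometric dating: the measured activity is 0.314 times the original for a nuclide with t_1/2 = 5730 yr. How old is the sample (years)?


lambda = ln(2) / t_half = ln(2) / 5730 = 1.209681e-04 /yr
t = -ln(A/A0) / lambda
t = -ln(0.314) / 1.209681e-04
t = 9575.8 yr

9575.8


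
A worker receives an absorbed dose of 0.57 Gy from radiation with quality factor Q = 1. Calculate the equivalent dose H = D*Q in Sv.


H = D * Q
H = 0.57 * 1
H = 0.57000 Sv

0.57000


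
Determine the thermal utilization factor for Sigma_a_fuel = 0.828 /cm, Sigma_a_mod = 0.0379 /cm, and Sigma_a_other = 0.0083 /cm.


f = Sigma_a_fuel / (Sigma_a_fuel + Sigma_a_mod + Sigma_a_other)
f = 0.828 / (0.828 + 0.0379 + 0.0083)
f = 0.94715

0.94715


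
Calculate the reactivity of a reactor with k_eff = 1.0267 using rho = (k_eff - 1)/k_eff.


rho = (k_eff - 1) / k_eff
rho = (1.0267 - 1) / 1.0267
rho = 0.026006

0.026006


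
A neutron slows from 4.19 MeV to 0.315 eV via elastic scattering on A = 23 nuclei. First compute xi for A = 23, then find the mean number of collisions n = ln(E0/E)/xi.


xi = 1 + (A-1)^2/(2A)*ln((A-1)/(A+1)) = 0.08448899 (for A = 23)
n = ln(E0/E) / xi
n = ln(4.19e6 / 0.315) / 0.08448899
n = ln(1.330159e+07) / 0.08448899 = 194.15

194.15


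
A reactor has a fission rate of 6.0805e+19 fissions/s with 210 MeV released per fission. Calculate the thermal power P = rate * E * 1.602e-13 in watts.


P = fission_rate * E_MeV * 1.602e-13
P = 6.0805e+19 * 210 * 1.602e-13
P = 2.0456e+09 W

2.0456e+09


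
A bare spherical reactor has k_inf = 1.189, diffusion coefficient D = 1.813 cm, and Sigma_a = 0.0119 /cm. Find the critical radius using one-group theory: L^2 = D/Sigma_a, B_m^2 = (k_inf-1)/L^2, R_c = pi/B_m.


L^2 = D / Sigma_a = 1.813 / 0.0119 = 152.3529 cm^2
B_m^2 = (k_inf - 1) / L^2 = (1.189 - 1) / 152.3529 = 0.001240541 /cm^2
For a bare sphere: B_g = pi/R, so R_c = pi / sqrt(B_m^2)
R_c = pi / sqrt(0.001240541) = 89.196 cm

89.196


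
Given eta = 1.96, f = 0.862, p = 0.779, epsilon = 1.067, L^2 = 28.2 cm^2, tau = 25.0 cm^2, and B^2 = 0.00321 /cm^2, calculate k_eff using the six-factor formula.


k_inf = eta*f*p*eps = 1.96*0.862*0.779*1.067 = 1.404317
P_TNL = 1/(1 + L^2*B^2) = 1/(1 + 28.2*0.00321) = 0.9169920
P_FNL = exp(-B^2*tau) = exp(-0.00321*25.0) = 0.9228856
k_eff = k_inf * P_TNL * P_FNL = 1.404317 * 0.9169920 * 0.9228856
k_eff = 1.1884

1.1884


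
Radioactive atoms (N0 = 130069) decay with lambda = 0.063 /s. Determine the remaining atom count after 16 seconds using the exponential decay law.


N = N0 * exp(-lambda * t)
N = 130069 * exp(-0.063 * 16)
N = 47468

47468


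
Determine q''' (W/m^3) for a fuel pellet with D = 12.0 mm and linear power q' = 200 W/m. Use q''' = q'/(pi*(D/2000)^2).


r = D / 2 / 1000 = 12.0 / 2 / 1000 = 0.006 m
q''' = q' / (pi * r^2)
q''' = 200 / (pi * 0.006^2)
q''' = 1.7684e+06 W/m^3

1.7684e+06


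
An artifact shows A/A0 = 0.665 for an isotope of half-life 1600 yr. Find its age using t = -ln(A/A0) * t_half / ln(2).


lambda = ln(2) / t_half = ln(2) / 1600 = 4.332170e-04 /yr
t = -ln(A/A0) / lambda
t = -ln(0.665) / 4.332170e-04
t = 941.72 yr

941.72


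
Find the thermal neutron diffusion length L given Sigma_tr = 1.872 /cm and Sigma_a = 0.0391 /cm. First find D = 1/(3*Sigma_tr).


D = 1 / (3 * Sigma_tr) = 1 / (3 * 1.872) = 0.1780627 cm
L = sqrt(D / Sigma_a)
L = sqrt(0.1780627 / 0.0391)
L = 2.1340 cm

2.1340


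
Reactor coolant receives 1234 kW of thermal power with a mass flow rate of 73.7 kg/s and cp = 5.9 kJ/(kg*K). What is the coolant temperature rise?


dT = Q / (m_dot * cp)
dT = 1234 / (73.7 * 5.9)
dT = 2.8379 C

2.8379


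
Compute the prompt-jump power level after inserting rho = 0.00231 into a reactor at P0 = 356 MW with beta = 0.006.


P1/P0 = beta / (beta - rho)
P1/P0 = 0.006 / (0.006 - 0.00231) = 1.626016
P1 = 356 * 1.626016 = 578.86 MW

578.86


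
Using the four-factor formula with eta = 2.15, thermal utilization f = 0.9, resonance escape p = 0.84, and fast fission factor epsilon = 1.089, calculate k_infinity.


k_inf = eta * f * p * epsilon
k_inf = 2.15 * 0.9 * 0.84 * 1.089
k_inf = 1.7701

1.7701


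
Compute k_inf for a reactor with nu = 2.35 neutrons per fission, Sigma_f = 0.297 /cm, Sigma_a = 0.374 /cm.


k_inf = nu * Sigma_f / Sigma_a
k_inf = 2.35 * 0.297 / 0.374
k_inf = 1.8662

1.8662


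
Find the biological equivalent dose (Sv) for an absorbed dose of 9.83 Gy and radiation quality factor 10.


H = D * Q
H = 9.83 * 10
H = 98.300 Sv

98.300


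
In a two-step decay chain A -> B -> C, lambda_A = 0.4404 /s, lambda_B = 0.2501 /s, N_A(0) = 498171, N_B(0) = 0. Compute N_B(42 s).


N_B(t) = lambda_A * N_A0 / (lambda_B - lambda_A) * [exp(-lambda_A*t) - exp(-lambda_B*t)]
exp(-0.4404*42) = 9.267057e-09; exp(-0.2501*42) = 2.742104e-05
N_B = 0.4404 * 498171 / (0.2501 - 0.4404) * (9.267057e-09 - 2.742104e-05)
N_B = 31.603

31.603


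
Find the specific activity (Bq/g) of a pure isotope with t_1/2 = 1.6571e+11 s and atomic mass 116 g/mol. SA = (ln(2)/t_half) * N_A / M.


lambda = ln(2) / t_half = ln(2) / 1.6571e+11 = 4.182893e-12 /s
SA = lambda * N_A / M
SA = 4.182893e-12 * 6.022e23 / 116
SA = 2.1715e+10 Bq/g

2.1715e+10


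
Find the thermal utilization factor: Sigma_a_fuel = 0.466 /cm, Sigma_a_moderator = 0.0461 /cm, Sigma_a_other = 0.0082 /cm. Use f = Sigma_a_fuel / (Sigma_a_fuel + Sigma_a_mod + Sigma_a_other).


f = Sigma_a_fuel / (Sigma_a_fuel + Sigma_a_mod + Sigma_a_other)
f = 0.466 / (0.466 + 0.0461 + 0.0082)
f = 0.89564

0.89564


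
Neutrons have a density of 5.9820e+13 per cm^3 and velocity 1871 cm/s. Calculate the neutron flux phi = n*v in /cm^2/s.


phi = n * v
phi = 5.9820e+13 * 1871
phi = 1.1192e+17 /cm^2/s

1.1192e+17


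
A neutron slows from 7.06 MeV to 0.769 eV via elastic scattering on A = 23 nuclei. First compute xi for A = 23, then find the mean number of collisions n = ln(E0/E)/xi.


xi = 1 + (A-1)^2/(2A)*ln((A-1)/(A+1)) = 0.08448899 (for A = 23)
n = ln(E0/E) / xi
n = ln(7.06e6 / 0.769) / 0.08448899
n = ln(9.180754e+06) / 0.08448899 = 189.76

189.76


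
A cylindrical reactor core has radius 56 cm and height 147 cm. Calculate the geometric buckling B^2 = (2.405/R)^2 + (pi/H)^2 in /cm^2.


B^2 = (2.405/R)^2 + (pi/H)^2
B^2 = (2.405/56)^2 + (pi/147)^2
B^2 = 0.0023011 /cm^2

0.0023011


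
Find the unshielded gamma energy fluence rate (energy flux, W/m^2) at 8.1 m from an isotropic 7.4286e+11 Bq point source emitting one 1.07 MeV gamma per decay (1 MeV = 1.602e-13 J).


psi = A * E * 1.602e-13 / (4*pi*r^2)
psi = 7.4286e+11 * 1.07 * 1.602e-13 / (4*pi*8.1^2)
psi = 1.5444e-04 W/m^2

1.5444e-04


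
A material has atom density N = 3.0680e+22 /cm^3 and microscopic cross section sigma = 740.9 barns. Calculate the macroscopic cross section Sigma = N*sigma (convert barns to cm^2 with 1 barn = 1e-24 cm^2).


Sigma = N * sigma_barns * 1e-24
Sigma = 3.0680e+22 * 740.9 * 1e-24
Sigma = 22.731 /cm

22.731


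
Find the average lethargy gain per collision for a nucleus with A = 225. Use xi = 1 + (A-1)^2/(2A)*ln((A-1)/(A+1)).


xi = 1 + (A-1)^2/(2A) * ln((A-1)/(A+1))
xi = 1 + (225-1)^2/(2*225) * ln((225-1)/(225 +1))
xi = 0.0088626

0.0088626


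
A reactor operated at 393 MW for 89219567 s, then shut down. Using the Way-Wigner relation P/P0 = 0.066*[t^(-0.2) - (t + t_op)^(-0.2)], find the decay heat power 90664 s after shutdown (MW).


P/P0 = 0.066 * [t^(-0.2) - (t + t_op)^(-0.2)]
P/P0 = 0.066 * [90664^(-0.2) - (90664 + 89219567)^(-0.2)]
P/P0 = 0.066 * [0.1019795 - 0.02569329] = 0.005034890
P = 393 * 0.005034890 = 1.9787 MW

1.9787


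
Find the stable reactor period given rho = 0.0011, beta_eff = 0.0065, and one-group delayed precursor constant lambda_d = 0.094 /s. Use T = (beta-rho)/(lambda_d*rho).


T = (beta - rho) / (lambda_d * rho)
T = (0.0065 - 0.0011) / (0.094 * 0.0011)
T = 52.224 s

52.224


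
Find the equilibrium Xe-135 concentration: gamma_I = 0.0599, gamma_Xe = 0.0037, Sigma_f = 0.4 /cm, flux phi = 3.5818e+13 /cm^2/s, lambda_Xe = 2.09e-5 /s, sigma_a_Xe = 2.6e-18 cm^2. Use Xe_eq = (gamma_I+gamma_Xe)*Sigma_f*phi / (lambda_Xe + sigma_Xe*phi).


Xe_eq = (gamma_I + gamma_Xe) * Sigma_f * phi / (lambda_Xe + sigma_Xe * phi)
Numerator = (0.0599 + 0.0037) * 0.4 * 3.5818e+13 = 9.112099e+11
Denominator = 2.09e-5 + 2.6e-18 * 3.5818e+13 = 1.140268e-04
Xe_eq = 9.112099e+11 / 1.140268e-04 = 7.9912e+15 /cm^3

7.9912e+15


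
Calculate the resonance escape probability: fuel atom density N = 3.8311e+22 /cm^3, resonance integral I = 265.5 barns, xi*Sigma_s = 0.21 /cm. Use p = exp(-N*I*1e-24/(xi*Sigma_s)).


p = exp(-N * I * 1e-24 / (xi*Sigma_s))
p = exp(-3.8311e+22 * 265.5 * 1e-24 / 0.21)
p = 9.2149e-22

9.2149e-22


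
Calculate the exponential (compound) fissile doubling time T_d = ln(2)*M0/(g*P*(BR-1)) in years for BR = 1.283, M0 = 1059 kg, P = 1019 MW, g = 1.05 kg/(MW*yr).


Breeding gain G = BR - 1 = 1.283 - 1 = 0.283
Fissile production rate = g * P * G = 1.05 * 1019 * 0.283 = 302.79585 kg/yr
T_d = ln(2) * M0 / (g * P * G)
T_d = ln(2) * 1059 / 302.79585 = 2.4242 yr

2.4242


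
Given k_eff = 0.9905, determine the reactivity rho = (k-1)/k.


rho = (k_eff - 1) / k_eff
rho = (0.9905 - 1) / 0.9905
rho = -0.0095911

-0.0095911


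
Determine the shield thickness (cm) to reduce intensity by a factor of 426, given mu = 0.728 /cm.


x = ln(factor) / mu
x = ln(426) / 0.728
x = 8.3165 cm

8.3165


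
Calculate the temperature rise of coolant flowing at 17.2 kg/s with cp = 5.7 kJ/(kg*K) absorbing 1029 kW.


dT = Q / (m_dot * cp)
dT = 1029 / (17.2 * 5.7)
dT = 10.496 C

10.496


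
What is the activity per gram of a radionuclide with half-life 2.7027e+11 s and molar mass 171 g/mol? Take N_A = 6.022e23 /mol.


lambda = ln(2) / t_half = ln(2) / 2.7027e+11 = 2.564647e-12 /s
SA = lambda * N_A / M
SA = 2.564647e-12 * 6.022e23 / 171
SA = 9.0318e+09 Bq/g

9.0318e+09


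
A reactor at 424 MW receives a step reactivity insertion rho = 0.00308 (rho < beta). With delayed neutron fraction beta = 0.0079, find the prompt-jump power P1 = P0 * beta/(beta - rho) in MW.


P1/P0 = beta / (beta - rho)
P1/P0 = 0.0079 / (0.0079 - 0.00308) = 1.639004
P1 = 424 * 1.639004 = 694.94 MW

694.94


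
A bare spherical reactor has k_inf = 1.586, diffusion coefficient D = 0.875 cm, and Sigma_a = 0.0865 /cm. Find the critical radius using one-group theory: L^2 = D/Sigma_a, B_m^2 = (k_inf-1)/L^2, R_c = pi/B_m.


L^2 = D / Sigma_a = 0.875 / 0.0865 = 10.11561 cm^2
B_m^2 = (k_inf - 1) / L^2 = (1.586 - 1) / 10.11561 = 0.05793027 /cm^2
For a bare sphere: B_g = pi/R, so R_c = pi / sqrt(B_m^2)
R_c = pi / sqrt(0.05793027) = 13.053 cm

13.053


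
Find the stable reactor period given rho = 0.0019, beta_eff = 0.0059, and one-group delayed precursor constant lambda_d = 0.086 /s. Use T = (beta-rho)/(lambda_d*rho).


T = (beta - rho) / (lambda_d * rho)
T = (0.0059 - 0.0019) / (0.086 * 0.0019)
T = 24.480 s

24.480


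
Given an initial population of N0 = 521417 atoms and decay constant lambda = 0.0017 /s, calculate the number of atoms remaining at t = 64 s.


N = N0 * exp(-lambda * t)
N = 521417 * exp(-0.0017 * 64)
N = 467664

467664


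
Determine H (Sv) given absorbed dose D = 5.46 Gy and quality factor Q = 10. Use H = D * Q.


H = D * Q
H = 5.46 * 10
H = 54.600 Sv

54.600


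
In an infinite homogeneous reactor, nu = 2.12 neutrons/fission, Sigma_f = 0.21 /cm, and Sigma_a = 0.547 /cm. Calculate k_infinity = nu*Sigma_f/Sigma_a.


k_inf = nu * Sigma_f / Sigma_a
k_inf = 2.12 * 0.21 / 0.547
k_inf = 0.81389

0.81389


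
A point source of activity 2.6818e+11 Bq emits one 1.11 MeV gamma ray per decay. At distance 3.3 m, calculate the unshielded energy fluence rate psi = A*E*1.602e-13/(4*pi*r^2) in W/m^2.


psi = A * E * 1.602e-13 / (4*pi*r^2)
psi = 2.6818e+11 * 1.11 * 1.602e-13 / (4*pi*3.3^2)
psi = 3.4848e-04 W/m^2

3.4848e-04


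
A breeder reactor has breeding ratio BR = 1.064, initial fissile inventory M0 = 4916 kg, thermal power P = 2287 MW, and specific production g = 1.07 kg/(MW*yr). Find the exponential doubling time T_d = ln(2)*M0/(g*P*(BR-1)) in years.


Breeding gain G = BR - 1 = 1.064 - 1 = 0.064
Fissile production rate = g * P * G = 1.07 * 2287 * 0.064 = 156.61376 kg/yr
T_d = ln(2) * M0 / (g * P * G)
T_d = ln(2) * 4916 / 156.61376 = 21.757 yr

21.757


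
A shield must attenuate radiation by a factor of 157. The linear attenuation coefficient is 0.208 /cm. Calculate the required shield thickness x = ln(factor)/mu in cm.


x = ln(factor) / mu
x = ln(157) / 0.208
x = 24.309 cm

24.309


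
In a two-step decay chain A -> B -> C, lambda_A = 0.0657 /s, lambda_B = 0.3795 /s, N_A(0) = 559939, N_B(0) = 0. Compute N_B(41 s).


N_B(t) = lambda_A * N_A0 / (lambda_B - lambda_A) * [exp(-lambda_A*t) - exp(-lambda_B*t)]
exp(-0.0657*41) = 0.06763024; exp(-0.3795*41) = 1.748216e-07
N_B = 0.0657 * 559939 / (0.3795 - 0.0657) * (0.06763024 - 1.748216e-07)
N_B = 7928.5

7928.5


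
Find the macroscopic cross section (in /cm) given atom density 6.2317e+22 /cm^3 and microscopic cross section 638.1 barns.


Sigma = N * sigma_barns * 1e-24
Sigma = 6.2317e+22 * 638.1 * 1e-24
Sigma = 39.764 /cm

39.764


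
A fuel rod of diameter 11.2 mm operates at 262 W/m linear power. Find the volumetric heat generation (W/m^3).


r = D / 2 / 1000 = 11.2 / 2 / 1000 = 0.0056 m
q''' = q' / (pi * r^2)
q''' = 262 / (pi * 0.0056^2)
q''' = 2.6593e+06 W/m^3

2.6593e+06


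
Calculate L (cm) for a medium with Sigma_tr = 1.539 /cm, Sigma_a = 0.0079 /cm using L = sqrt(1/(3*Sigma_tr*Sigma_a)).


D = 1 / (3 * Sigma_tr) = 1 / (3 * 1.539) = 0.2165909 cm
L = sqrt(D / Sigma_a)
L = sqrt(0.2165909 / 0.0079)
L = 5.2361 cm

5.2361


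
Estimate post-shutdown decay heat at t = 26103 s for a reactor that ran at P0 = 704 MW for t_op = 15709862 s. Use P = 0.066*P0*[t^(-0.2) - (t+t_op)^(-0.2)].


P/P0 = 0.066 * [t^(-0.2) - (t + t_op)^(-0.2)]
P/P0 = 0.066 * [26103^(-0.2) - (26103 + 15709862)^(-0.2)]
P/P0 = 0.066 * [0.1308163 - 0.03635979] = 0.006234130
P = 704 * 0.006234130 = 4.3888 MW

4.3888


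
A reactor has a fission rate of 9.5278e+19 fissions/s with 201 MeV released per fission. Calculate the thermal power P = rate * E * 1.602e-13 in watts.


P = fission_rate * E_MeV * 1.602e-13
P = 9.5278e+19 * 201 * 1.602e-13
P = 3.0680e+09 W

3.0680e+09


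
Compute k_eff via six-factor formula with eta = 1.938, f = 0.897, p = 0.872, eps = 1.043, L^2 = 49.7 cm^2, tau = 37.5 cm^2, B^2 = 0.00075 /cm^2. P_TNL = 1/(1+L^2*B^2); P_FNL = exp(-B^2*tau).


k_inf = eta*f*p*eps = 1.938*0.897*0.872*1.043 = 1.581055
P_TNL = 1/(1 + L^2*B^2) = 1/(1 + 49.7*0.00075) = 0.9640645
P_FNL = exp(-B^2*tau) = exp(-0.00075*37.5) = 0.9722668
k_eff = k_inf * P_TNL * P_FNL = 1.581055 * 0.9640645 * 0.9722668
k_eff = 1.4820

1.4820


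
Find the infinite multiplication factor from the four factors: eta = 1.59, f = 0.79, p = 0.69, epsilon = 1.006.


k_inf = eta * f * p * epsilon
k_inf = 1.59 * 0.79 * 0.69 * 1.006
k_inf = 0.87191

0.87191


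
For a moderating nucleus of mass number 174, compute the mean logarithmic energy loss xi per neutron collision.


xi = 1 + (A-1)^2/(2A) * ln((A-1)/(A+1))
xi = 1 + (174-1)^2/(2*174) * ln((174-1)/(174 +1))
xi = 0.011450

0.011450


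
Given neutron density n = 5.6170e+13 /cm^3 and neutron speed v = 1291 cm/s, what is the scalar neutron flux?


phi = n * v
phi = 5.6170e+13 * 1291
phi = 7.2515e+16 /cm^2/s

7.2515e+16


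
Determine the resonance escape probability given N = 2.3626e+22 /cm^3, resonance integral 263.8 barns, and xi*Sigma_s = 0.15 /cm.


p = exp(-N * I * 1e-24 / (xi*Sigma_s))
p = exp(-2.3626e+22 * 263.8 * 1e-24 / 0.15)
p = 9.0147e-19

9.0147e-19


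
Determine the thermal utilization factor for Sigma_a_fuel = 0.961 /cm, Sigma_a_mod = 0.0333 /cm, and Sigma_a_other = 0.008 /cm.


f = Sigma_a_fuel / (Sigma_a_fuel + Sigma_a_mod + Sigma_a_other)
f = 0.961 / (0.961 + 0.0333 + 0.008)
f = 0.95879

0.95879


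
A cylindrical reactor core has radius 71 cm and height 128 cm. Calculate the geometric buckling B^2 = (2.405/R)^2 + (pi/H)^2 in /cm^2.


B^2 = (2.405/R)^2 + (pi/H)^2
B^2 = (2.405/71)^2 + (pi/128)^2
B^2 = 0.0017498 /cm^2

0.0017498


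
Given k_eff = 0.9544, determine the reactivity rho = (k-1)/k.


rho = (k_eff - 1) / k_eff
rho = (0.9544 - 1) / 0.9544
rho = -0.047779

-0.047779


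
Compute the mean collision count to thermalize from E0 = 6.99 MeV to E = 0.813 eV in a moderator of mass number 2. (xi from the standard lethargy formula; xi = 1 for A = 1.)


xi = 1 + (A-1)^2/(2A)*ln((A-1)/(A+1)) = 0.7253469 (for A = 2)
n = ln(E0/E) / xi
n = ln(6.99e6 / 0.813) / 0.7253469
n = ln(8.597786e+06) / 0.7253469 = 22.013

22.013


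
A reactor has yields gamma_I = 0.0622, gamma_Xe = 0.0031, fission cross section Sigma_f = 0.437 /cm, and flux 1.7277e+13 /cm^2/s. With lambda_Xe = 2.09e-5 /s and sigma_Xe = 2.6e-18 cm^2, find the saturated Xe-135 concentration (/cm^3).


Xe_eq = (gamma_I + gamma_Xe) * Sigma_f * phi / (lambda_Xe + sigma_Xe * phi)
Numerator = (0.0622 + 0.0031) * 0.437 * 1.7277e+13 = 4.930182e+11
Denominator = 2.09e-5 + 2.6e-18 * 1.7277e+13 = 6.582020e-05
Xe_eq = 4.930182e+11 / 6.582020e-05 = 7.4904e+15 /cm^3

7.4904e+15


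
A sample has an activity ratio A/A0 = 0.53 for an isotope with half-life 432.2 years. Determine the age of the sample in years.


lambda = ln(2) / t_half = ln(2) / 432.2 = 0.001603765 /yr
t = -ln(A/A0) / lambda
t = -ln(0.53) / 0.001603765
t = 395.87 yr

395.87


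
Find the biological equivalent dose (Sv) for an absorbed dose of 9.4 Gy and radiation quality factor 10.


H = D * Q
H = 9.4 * 10
H = 94.000 Sv

94.000


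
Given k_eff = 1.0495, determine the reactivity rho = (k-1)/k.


rho = (k_eff - 1) / k_eff
rho = (1.0495 - 1) / 1.0495
rho = 0.047165

0.047165


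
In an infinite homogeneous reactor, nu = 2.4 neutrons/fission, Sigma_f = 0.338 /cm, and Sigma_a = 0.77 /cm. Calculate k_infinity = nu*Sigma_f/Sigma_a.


k_inf = nu * Sigma_f / Sigma_a
k_inf = 2.4 * 0.338 / 0.77
k_inf = 1.0535

1.0535


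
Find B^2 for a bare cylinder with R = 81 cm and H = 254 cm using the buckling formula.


B^2 = (2.405/R)^2 + (pi/H)^2
B^2 = (2.405/81)^2 + (pi/254)^2
B^2 = 0.0010346 /cm^2

0.0010346


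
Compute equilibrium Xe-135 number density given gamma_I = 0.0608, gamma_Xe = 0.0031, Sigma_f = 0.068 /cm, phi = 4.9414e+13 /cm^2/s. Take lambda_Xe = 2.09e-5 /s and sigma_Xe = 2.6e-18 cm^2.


Xe_eq = (gamma_I + gamma_Xe) * Sigma_f * phi / (lambda_Xe + sigma_Xe * phi)
Numerator = (0.0608 + 0.0031) * 0.068 * 4.9414e+13 = 2.147137e+11
Denominator = 2.09e-5 + 2.6e-18 * 4.9414e+13 = 1.493764e-04
Xe_eq = 2.147137e+11 / 1.493764e-04 = 1.4374e+15 /cm^3

1.4374e+15


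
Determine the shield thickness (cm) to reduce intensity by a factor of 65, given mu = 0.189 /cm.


x = ln(factor) / mu
x = ln(65) / 0.189
x = 22.087 cm

22.087


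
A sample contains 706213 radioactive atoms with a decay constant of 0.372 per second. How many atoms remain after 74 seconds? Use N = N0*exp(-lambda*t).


N = N0 * exp(-lambda * t)
N = 706213 * exp(-0.372 * 74)
N = 7.8285e-07

7.8285e-07


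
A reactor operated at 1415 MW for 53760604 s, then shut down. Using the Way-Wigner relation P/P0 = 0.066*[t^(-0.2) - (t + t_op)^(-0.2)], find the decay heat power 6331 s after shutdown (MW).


P/P0 = 0.066 * [t^(-0.2) - (t + t_op)^(-0.2)]
P/P0 = 0.066 * [6331^(-0.2) - (6331 + 53760604)^(-0.2)]
P/P0 = 0.066 * [0.1736623 - 0.02843786] = 0.009584813
P = 1415 * 0.009584813 = 13.563 MW

13.563


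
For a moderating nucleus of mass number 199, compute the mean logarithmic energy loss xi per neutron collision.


xi = 1 + (A-1)^2/(2A) * ln((A-1)/(A+1))
xi = 1 + (199-1)^2/(2*199) * ln((199-1)/(199 +1))
xi = 0.010017

0.010017


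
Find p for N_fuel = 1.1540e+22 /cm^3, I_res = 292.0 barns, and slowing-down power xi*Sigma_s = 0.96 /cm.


p = exp(-N * I * 1e-24 / (xi*Sigma_s))
p = exp(-1.1540e+22 * 292.0 * 1e-24 / 0.96)
p = 0.029894

0.029894


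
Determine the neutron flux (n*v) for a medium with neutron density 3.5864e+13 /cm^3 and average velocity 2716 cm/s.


phi = n * v
phi = 3.5864e+13 * 2716
phi = 9.7407e+16 /cm^2/s

9.7407e+16


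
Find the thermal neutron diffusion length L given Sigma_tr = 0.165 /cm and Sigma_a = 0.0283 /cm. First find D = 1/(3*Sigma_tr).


D = 1 / (3 * Sigma_tr) = 1 / (3 * 0.165) = 2.020202 cm
L = sqrt(D / Sigma_a)
L = sqrt(2.020202 / 0.0283)
L = 8.4490 cm

8.4490


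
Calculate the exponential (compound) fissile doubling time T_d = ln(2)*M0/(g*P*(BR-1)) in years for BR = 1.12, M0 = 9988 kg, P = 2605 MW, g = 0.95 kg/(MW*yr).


Breeding gain G = BR - 1 = 1.12 - 1 = 0.12
Fissile production rate = g * P * G = 0.95 * 2605 * 0.12 = 296.97 kg/yr
T_d = ln(2) * M0 / (g * P * G)
T_d = ln(2) * 9988 / 296.97 = 23.313 yr

23.313


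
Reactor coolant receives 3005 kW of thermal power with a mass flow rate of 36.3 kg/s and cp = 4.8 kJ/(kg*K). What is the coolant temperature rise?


dT = Q / (m_dot * cp)
dT = 3005 / (36.3 * 4.8)
dT = 17.246 C

17.246


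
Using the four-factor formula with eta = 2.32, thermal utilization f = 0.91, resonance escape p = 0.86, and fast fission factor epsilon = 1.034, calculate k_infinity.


k_inf = eta * f * p * epsilon
k_inf = 2.32 * 0.91 * 0.86 * 1.034
k_inf = 1.8774

1.8774


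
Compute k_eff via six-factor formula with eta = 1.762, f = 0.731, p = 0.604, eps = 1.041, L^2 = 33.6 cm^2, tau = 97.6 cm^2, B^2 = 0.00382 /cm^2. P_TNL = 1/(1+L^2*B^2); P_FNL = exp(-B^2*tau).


k_inf = eta*f*p*eps = 1.762*0.731*0.604*1.041 = 0.8098619
P_TNL = 1/(1 + L^2*B^2) = 1/(1 + 33.6*0.00382) = 0.8862483
P_FNL = exp(-B^2*tau) = exp(-0.00382*97.6) = 0.6887809
k_eff = k_inf * P_TNL * P_FNL = 0.8098619 * 0.8862483 * 0.6887809
k_eff = 0.49436

0.49436


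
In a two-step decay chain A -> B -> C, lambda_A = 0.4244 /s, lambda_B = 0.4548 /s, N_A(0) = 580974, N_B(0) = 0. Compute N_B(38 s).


N_B(t) = lambda_A * N_A0 / (lambda_B - lambda_A) * [exp(-lambda_A*t) - exp(-lambda_B*t)]
exp(-0.4244*38) = 9.909370e-08; exp(-0.4548*38) = 3.121397e-08
N_B = 0.4244 * 580974 / (0.4548 - 0.4244) * (9.909370e-08 - 3.121397e-08)
N_B = 0.55055

0.55055


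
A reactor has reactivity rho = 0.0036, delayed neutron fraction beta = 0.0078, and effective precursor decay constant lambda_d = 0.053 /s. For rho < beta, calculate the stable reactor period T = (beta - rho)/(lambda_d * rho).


T = (beta - rho) / (lambda_d * rho)
T = (0.0078 - 0.0036) / (0.053 * 0.0036)
T = 22.013 s

22.013


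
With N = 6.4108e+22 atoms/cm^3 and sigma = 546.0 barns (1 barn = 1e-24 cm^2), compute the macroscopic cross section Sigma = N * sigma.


Sigma = N * sigma_barns * 1e-24
Sigma = 6.4108e+22 * 546.0 * 1e-24
Sigma = 35.003 /cm

35.003


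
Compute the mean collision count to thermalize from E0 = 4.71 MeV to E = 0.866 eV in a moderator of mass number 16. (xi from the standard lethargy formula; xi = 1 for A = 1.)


xi = 1 + (A-1)^2/(2A)*ln((A-1)/(A+1)) = 0.1199467 (for A = 16)
n = ln(E0/E) / xi
n = ln(4.71e6 / 0.866) / 0.1199467
n = ln(5.438799e+06) / 0.1199467 = 129.30

129.30


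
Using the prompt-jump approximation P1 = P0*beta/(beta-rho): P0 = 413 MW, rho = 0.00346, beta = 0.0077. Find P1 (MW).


P1/P0 = beta / (beta - rho)
P1/P0 = 0.0077 / (0.0077 - 0.00346) = 1.816038
P1 = 413 * 1.816038 = 750.02 MW

750.02


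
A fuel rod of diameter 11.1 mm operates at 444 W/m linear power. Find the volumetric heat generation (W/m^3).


r = D / 2 / 1000 = 11.1 / 2 / 1000 = 0.00555 m
q''' = q' / (pi * r^2)
q''' = 444 / (pi * 0.00555^2)
q''' = 4.5883e+06 W/m^3

4.5883e+06


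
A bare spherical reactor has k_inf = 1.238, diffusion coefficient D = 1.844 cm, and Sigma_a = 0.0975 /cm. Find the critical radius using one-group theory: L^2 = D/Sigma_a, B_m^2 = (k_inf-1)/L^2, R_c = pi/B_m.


L^2 = D / Sigma_a = 1.844 / 0.0975 = 18.91282 cm^2
B_m^2 = (k_inf - 1) / L^2 = (1.238 - 1) / 18.91282 = 0.01258406 /cm^2
For a bare sphere: B_g = pi/R, so R_c = pi / sqrt(B_m^2)
R_c = pi / sqrt(0.01258406) = 28.005 cm

28.005


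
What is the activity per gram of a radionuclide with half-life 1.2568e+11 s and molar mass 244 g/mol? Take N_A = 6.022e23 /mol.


lambda = ln(2) / t_half = ln(2) / 1.2568e+11 = 5.515175e-12 /s
SA = lambda * N_A / M
SA = 5.515175e-12 * 6.022e23 / 244
SA = 1.3612e+10 Bq/g

1.3612e+10


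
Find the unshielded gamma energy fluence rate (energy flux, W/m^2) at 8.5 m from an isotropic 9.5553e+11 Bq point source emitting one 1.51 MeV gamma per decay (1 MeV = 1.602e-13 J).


psi = A * E * 1.602e-13 / (4*pi*r^2)
psi = 9.5553e+11 * 1.51 * 1.602e-13 / (4*pi*8.5^2)
psi = 2.5459e-04 W/m^2

2.5459e-04


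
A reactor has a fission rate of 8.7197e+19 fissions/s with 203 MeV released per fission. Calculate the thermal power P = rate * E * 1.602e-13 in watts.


P = fission_rate * E_MeV * 1.602e-13
P = 8.7197e+19 * 203 * 1.602e-13
P = 2.8357e+09 W

2.8357e+09


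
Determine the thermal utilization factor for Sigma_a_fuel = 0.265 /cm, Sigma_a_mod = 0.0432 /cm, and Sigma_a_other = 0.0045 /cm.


f = Sigma_a_fuel / (Sigma_a_fuel + Sigma_a_mod + Sigma_a_other)
f = 0.265 / (0.265 + 0.0432 + 0.0045)
f = 0.84746

0.84746


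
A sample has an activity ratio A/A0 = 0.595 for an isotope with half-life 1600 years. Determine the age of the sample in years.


lambda = ln(2) / t_half = ln(2) / 1600 = 4.332170e-04 /yr
t = -ln(A/A0) / lambda
t = -ln(0.595) / 4.332170e-04
t = 1198.5 yr

1198.5


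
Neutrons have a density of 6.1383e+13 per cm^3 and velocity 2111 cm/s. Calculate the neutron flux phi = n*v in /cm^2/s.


phi = n * v
phi = 6.1383e+13 * 2111
phi = 1.2958e+17 /cm^2/s

1.2958e+17


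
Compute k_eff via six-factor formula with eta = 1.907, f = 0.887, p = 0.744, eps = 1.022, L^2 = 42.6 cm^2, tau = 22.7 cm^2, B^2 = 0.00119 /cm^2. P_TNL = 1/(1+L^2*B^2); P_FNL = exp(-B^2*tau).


k_inf = eta*f*p*eps = 1.907*0.887*0.744*1.022 = 1.286169
P_TNL = 1/(1 + L^2*B^2) = 1/(1 + 42.6*0.00119) = 0.9517519
P_FNL = exp(-B^2*tau) = exp(-0.00119*22.7) = 0.9733486
k_eff = k_inf * P_TNL * P_FNL = 1.286169 * 0.9517519 * 0.9733486
k_eff = 1.1915

1.1915


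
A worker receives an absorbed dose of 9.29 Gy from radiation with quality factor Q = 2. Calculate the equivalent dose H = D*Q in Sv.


H = D * Q
H = 9.29 * 2
H = 18.580 Sv

18.580


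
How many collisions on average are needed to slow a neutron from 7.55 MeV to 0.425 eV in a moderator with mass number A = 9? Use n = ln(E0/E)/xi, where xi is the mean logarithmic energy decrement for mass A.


xi = 1 + (A-1)^2/(2A)*ln((A-1)/(A+1)) = 0.2066007 (for A = 9)
n = ln(E0/E) / xi
n = ln(7.55e6 / 0.425) / 0.2066007
n = ln(1.776471e+07) / 0.2066007 = 80.797

80.797


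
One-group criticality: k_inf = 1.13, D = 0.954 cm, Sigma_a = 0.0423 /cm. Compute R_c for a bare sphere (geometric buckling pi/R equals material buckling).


L^2 = D / Sigma_a = 0.954 / 0.0423 = 22.55319 cm^2
B_m^2 = (k_inf - 1) / L^2 = (1.13 - 1) / 22.55319 = 0.005764151 /cm^2
For a bare sphere: B_g = pi/R, so R_c = pi / sqrt(B_m^2)
R_c = pi / sqrt(0.005764151) = 41.379 cm

41.379


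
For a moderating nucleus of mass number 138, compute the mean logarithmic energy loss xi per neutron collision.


xi = 1 + (A-1)^2/(2A) * ln((A-1)/(A+1))
xi = 1 + (138-1)^2/(2*138) * ln((138-1)/(138 +1))
xi = 0.014423

0.014423


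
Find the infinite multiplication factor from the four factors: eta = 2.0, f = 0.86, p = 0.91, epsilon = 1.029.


k_inf = eta * f * p * epsilon
k_inf = 2.0 * 0.86 * 0.91 * 1.029
k_inf = 1.6106

1.6106


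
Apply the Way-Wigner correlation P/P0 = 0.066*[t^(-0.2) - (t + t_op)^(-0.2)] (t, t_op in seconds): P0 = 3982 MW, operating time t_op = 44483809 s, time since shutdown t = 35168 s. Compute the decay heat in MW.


P/P0 = 0.066 * [t^(-0.2) - (t + t_op)^(-0.2)]
P/P0 = 0.066 * [35168^(-0.2) - (35168 + 44483809)^(-0.2)]
P/P0 = 0.066 * [0.1232453 - 0.02953187] = 0.006185086
P = 3982 * 0.006185086 = 24.629 MW

24.629


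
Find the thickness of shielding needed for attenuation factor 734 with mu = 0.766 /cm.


x = ln(factor) / mu
x = ln(734) / 0.766
x = 8.6142 cm

8.6142


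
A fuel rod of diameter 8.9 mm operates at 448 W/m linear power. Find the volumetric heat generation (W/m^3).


r = D / 2 / 1000 = 8.9 / 2 / 1000 = 0.00445 m
q''' = q' / (pi * r^2)
q''' = 448 / (pi * 0.00445^2)
q''' = 7.2013e+06 W/m^3

7.2013e+06


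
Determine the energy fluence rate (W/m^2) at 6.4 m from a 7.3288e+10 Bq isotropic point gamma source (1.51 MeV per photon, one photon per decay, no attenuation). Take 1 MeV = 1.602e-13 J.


psi = A * E * 1.602e-13 / (4*pi*r^2)
psi = 7.3288e+10 * 1.51 * 1.602e-13 / (4*pi*6.4^2)
psi = 3.4443e-05 W/m^2

3.4443e-05


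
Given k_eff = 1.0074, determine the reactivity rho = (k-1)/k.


rho = (k_eff - 1) / k_eff
rho = (1.0074 - 1) / 1.0074
rho = 0.0073456

0.0073456


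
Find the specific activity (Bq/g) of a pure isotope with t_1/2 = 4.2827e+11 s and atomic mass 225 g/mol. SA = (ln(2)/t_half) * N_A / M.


lambda = ln(2) / t_half = ln(2) / 4.2827e+11 = 1.618482e-12 /s
SA = lambda * N_A / M
SA = 1.618482e-12 * 6.022e23 / 225
SA = 4.3318e+09 Bq/g

4.3318e+09


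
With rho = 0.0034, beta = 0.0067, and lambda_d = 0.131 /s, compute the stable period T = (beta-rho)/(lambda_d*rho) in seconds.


T = (beta - rho) / (lambda_d * rho)
T = (0.0067 - 0.0034) / (0.131 * 0.0034)
T = 7.4091 s

7.4091


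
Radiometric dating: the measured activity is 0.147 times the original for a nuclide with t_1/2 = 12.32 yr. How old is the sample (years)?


lambda = ln(2) / t_half = ln(2) / 12.32 = 0.05626195 /yr
t = -ln(A/A0) / lambda
t = -ln(0.147) / 0.05626195
t = 34.078 yr

34.078


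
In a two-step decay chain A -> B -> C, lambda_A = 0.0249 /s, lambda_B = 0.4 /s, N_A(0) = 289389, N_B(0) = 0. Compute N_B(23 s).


N_B(t) = lambda_A * N_A0 / (lambda_B - lambda_A) * [exp(-lambda_A*t) - exp(-lambda_B*t)]
exp(-0.0249*23) = 0.5640006; exp(-0.4*23) = 1.010394e-04
N_B = 0.0249 * 289389 / (0.4 - 0.0249) * (0.5640006 - 1.010394e-04)
N_B = 10833

10833


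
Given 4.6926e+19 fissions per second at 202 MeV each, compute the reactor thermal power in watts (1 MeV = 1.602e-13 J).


P = fission_rate * E_MeV * 1.602e-13
P = 4.6926e+19 * 202 * 1.602e-13
P = 1.5185e+09 W

1.5185e+09


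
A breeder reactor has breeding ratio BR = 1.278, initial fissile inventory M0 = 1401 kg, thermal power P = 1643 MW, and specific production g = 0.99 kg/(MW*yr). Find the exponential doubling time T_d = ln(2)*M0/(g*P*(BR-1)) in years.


Breeding gain G = BR - 1 = 1.278 - 1 = 0.278
Fissile production rate = g * P * G = 0.99 * 1643 * 0.278 = 452.18646 kg/yr
T_d = ln(2) * M0 / (g * P * G)
T_d = ln(2) * 1401 / 452.18646 = 2.1476 yr

2.1476


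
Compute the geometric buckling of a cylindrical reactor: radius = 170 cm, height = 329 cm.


B^2 = (2.405/R)^2 + (pi/H)^2
B^2 = (2.405/170)^2 + (pi/329)^2
B^2 = 2.9132e-04 /cm^2

2.9132e-04


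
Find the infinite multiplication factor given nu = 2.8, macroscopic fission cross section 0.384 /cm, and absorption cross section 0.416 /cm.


k_inf = nu * Sigma_f / Sigma_a
k_inf = 2.8 * 0.384 / 0.416
k_inf = 2.5846

2.5846


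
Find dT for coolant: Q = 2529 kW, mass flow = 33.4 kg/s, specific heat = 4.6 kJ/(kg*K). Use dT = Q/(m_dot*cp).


dT = Q / (m_dot * cp)
dT = 2529 / (33.4 * 4.6)
dT = 16.461 C

16.461


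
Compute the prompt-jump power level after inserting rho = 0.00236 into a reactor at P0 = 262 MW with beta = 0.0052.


P1/P0 = beta / (beta - rho)
P1/P0 = 0.0052 / (0.0052 - 0.00236) = 1.830986
P1 = 262 * 1.830986 = 479.72 MW

479.72


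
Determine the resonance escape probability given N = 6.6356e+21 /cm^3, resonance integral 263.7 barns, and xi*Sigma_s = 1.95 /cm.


p = exp(-N * I * 1e-24 / (xi*Sigma_s))
p = exp(-6.6356e+21 * 263.7 * 1e-24 / 1.95)
p = 0.40765

0.40765


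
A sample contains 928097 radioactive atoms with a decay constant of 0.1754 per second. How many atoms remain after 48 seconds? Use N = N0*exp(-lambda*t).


N = N0 * exp(-lambda * t)
N = 928097 * exp(-0.1754 * 48)
N = 204.73

204.73


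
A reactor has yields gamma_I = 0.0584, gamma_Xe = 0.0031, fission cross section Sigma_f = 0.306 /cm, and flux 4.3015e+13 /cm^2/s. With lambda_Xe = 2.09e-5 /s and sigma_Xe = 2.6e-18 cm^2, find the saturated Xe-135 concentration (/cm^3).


Xe_eq = (gamma_I + gamma_Xe) * Sigma_f * phi / (lambda_Xe + sigma_Xe * phi)
Numerator = (0.0584 + 0.0031) * 0.306 * 4.3015e+13 = 8.094993e+11
Denominator = 2.09e-5 + 2.6e-18 * 4.3015e+13 = 1.327390e-04
Xe_eq = 8.094993e+11 / 1.327390e-04 = 6.0984e+15 /cm^3

6.0984e+15
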